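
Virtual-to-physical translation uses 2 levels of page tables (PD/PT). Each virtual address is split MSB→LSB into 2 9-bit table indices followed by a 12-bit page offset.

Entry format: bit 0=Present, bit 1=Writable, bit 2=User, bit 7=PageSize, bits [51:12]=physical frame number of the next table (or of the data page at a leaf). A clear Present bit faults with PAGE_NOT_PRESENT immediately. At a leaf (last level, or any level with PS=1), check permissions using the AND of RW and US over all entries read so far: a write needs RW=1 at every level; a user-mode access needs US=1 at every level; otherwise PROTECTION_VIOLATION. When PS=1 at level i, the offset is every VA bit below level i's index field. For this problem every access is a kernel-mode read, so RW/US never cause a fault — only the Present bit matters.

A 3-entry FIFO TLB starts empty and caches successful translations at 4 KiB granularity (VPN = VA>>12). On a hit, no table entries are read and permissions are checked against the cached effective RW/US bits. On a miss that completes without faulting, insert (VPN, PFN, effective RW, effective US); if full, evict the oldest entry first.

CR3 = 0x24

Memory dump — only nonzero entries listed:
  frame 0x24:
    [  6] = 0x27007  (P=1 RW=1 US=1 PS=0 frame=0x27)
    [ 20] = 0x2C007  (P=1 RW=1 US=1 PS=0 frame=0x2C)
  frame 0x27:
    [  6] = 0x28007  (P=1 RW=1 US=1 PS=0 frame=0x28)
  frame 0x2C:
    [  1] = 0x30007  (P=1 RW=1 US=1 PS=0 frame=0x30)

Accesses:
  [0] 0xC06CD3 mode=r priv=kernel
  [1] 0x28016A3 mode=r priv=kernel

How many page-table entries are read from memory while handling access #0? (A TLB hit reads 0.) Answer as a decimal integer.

Walk each access:
#0 VA=0xC06CD3 (r,kernel):
  L0 @0x24[6] → 0x27007  P=1,RW=1,US=1,PS=0
  L1 @0x27[6] → 0x28007  P=1,RW=1,US=1,PS=0
  → PA=0x28CD3  (2 entries read)
#1 VA=0x28016A3 (r,kernel):
  L0 @0x24[20] → 0x2C007  P=1,RW=1,US=1,PS=0
  L1 @0x2C[1] → 0x30007  P=1,RW=1,US=1,PS=0
  → PA=0x306A3  (2 entries read)

Entries read for #0: 2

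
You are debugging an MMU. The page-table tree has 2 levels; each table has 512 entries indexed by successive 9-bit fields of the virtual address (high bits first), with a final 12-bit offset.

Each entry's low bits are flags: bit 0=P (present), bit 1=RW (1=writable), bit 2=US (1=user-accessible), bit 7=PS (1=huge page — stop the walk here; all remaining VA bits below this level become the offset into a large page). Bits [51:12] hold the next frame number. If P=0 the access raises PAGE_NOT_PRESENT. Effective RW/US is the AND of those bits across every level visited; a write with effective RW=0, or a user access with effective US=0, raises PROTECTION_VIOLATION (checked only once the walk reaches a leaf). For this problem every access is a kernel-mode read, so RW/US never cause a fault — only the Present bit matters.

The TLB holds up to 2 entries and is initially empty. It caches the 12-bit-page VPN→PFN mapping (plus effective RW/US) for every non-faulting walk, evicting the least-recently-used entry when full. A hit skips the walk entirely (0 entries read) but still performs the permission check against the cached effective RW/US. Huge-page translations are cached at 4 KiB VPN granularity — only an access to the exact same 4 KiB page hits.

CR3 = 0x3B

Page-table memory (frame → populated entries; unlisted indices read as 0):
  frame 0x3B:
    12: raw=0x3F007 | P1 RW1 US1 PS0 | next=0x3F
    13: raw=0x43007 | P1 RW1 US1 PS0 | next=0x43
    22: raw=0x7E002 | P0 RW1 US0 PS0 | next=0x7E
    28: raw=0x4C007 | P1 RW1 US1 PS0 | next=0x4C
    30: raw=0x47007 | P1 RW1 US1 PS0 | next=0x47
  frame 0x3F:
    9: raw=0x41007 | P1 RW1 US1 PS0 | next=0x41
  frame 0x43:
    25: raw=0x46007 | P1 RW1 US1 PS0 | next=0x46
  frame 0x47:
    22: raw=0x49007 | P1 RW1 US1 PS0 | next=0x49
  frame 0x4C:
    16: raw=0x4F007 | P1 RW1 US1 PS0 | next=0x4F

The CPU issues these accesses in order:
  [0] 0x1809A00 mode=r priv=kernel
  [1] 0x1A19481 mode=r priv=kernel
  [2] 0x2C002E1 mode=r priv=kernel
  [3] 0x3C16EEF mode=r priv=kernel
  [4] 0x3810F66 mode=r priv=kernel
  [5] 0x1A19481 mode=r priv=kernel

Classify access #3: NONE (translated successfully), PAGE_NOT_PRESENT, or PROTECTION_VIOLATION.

Walk each access:
#0 VA=0x1809A00 (r,kernel):
  L0 @0x3B[12] → 0x3F007  P=1,RW=1,US=1,PS=0
  L1 @0x3F[9] → 0x41007  P=1,RW=1,US=1,PS=0
  → PA=0x41A00  (2 entries read)
#1 VA=0x1A19481 (r,kernel):
  L0 @0x3B[13] → 0x43007  P=1,RW=1,US=1,PS=0
  L1 @0x43[25] → 0x46007  P=1,RW=1,US=1,PS=0
  → PA=0x46481  (2 entries read)
#2 VA=0x2C002E1 (r,kernel):
  L0 @0x3B[22] → 0x7E002  P=0,RW=1,US=0,PS=0
  ⇒ fault: PAGE_NOT_PRESENT  — 1 lookups
#3 VA=0x3C16EEF (r,kernel):
  L0 @0x3B[30] → 0x47007  P=1,RW=1,US=1,PS=0
  L1 @0x47[22] → 0x49007  P=1,RW=1,US=1,PS=0
  → PA=0x49EEF  (2 entries read)
#4 VA=0x3810F66 (r,kernel):
  L0 @0x3B[28] → 0x4C007  P=1,RW=1,US=1,PS=0
  L1 @0x4C[16] → 0x4F007  P=1,RW=1,US=1,PS=0
  → PA=0x4FF66  (2 entries read)
#5 VA=0x1A19481 (r,kernel):
  L0 @0x3B[13] → 0x43007  P=1,RW=1,US=1,PS=0
  L1 @0x43[25] → 0x46007  P=1,RW=1,US=1,PS=0
  → PA=0x46481  (2 entries read)

Access #3 fault: NONE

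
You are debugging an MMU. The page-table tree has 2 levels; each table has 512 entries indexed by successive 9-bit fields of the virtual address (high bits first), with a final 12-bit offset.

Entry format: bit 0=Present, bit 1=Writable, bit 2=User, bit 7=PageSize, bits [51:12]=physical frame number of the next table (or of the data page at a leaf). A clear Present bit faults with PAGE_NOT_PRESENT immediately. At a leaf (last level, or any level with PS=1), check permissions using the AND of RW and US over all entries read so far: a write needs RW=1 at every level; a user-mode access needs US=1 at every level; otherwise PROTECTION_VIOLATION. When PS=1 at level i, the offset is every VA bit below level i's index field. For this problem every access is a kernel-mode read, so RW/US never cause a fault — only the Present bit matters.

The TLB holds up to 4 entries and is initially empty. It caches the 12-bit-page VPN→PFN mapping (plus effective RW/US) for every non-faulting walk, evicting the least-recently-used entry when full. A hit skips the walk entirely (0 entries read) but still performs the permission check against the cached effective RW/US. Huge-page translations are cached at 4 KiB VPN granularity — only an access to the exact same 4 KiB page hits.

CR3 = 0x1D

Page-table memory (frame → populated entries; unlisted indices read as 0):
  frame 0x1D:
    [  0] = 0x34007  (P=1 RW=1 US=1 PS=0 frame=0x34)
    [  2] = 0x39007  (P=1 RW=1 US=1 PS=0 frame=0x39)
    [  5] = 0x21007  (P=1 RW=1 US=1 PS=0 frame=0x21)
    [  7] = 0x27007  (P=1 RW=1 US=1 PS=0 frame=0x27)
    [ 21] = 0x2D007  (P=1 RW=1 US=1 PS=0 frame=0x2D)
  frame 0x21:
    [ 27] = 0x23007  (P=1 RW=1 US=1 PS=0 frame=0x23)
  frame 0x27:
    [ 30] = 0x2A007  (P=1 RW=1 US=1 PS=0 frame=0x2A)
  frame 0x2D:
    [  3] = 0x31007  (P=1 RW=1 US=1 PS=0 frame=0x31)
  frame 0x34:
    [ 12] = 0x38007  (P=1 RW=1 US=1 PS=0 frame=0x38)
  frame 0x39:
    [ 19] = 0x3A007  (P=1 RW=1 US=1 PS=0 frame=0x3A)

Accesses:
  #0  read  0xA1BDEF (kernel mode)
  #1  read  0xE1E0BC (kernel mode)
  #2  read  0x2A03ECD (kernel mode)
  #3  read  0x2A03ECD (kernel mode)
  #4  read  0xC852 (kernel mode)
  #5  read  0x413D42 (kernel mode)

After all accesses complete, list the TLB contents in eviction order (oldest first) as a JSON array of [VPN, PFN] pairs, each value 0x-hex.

Walk each access:
#0 VA=0xA1BDEF (r,kernel):
  [0] read 0x1D idx=5: raw=0x21007 flags P=1 W=1 U=1 S=0
  [1] read 0x21 idx=27: raw=0x23007 flags P=1 W=1 U=1 S=0
  ✓ 0x23DEF  — 2 lookups
#1 VA=0xE1E0BC (r,kernel):
  [0] read 0x1D idx=7: raw=0x27007 flags P=1 W=1 U=1 S=0
  [1] read 0x27 idx=30: raw=0x2A007 flags P=1 W=1 U=1 S=0
  ✓ 0x2A0BC  — 2 lookups
#2 VA=0x2A03ECD (r,kernel):
  [0] read 0x1D idx=21: raw=0x2D007 flags P=1 W=1 U=1 S=0
  [1] read 0x2D idx=3: raw=0x31007 flags P=1 W=1 U=1 S=0
  ✓ 0x31ECD  — 2 lookups
#3 VA=0x2A03ECD (r,kernel):
  TLB hit vpn=0x2A03 → PA=0x31ECD
#4 VA=0xC852 (r,kernel):
  [0] read 0x1D idx=0: raw=0x34007 flags P=1 W=1 U=1 S=0
  [1] read 0x34 idx=12: raw=0x38007 flags P=1 W=1 U=1 S=0
  ✓ 0x38852  — 2 lookups
#5 VA=0x413D42 (r,kernel):
  [0] read 0x1D idx=2: raw=0x39007 flags P=1 W=1 U=1 S=0
  [1] read 0x39 idx=19: raw=0x3A007 flags P=1 W=1 U=1 S=0
  ✓ 0x3AD42  — 2 lookups

TLB: [["0xE1E", "0x2A"], ["0x2A03", "0x31"], ["0xC", "0x38"], ["0x413", "0x3A"]]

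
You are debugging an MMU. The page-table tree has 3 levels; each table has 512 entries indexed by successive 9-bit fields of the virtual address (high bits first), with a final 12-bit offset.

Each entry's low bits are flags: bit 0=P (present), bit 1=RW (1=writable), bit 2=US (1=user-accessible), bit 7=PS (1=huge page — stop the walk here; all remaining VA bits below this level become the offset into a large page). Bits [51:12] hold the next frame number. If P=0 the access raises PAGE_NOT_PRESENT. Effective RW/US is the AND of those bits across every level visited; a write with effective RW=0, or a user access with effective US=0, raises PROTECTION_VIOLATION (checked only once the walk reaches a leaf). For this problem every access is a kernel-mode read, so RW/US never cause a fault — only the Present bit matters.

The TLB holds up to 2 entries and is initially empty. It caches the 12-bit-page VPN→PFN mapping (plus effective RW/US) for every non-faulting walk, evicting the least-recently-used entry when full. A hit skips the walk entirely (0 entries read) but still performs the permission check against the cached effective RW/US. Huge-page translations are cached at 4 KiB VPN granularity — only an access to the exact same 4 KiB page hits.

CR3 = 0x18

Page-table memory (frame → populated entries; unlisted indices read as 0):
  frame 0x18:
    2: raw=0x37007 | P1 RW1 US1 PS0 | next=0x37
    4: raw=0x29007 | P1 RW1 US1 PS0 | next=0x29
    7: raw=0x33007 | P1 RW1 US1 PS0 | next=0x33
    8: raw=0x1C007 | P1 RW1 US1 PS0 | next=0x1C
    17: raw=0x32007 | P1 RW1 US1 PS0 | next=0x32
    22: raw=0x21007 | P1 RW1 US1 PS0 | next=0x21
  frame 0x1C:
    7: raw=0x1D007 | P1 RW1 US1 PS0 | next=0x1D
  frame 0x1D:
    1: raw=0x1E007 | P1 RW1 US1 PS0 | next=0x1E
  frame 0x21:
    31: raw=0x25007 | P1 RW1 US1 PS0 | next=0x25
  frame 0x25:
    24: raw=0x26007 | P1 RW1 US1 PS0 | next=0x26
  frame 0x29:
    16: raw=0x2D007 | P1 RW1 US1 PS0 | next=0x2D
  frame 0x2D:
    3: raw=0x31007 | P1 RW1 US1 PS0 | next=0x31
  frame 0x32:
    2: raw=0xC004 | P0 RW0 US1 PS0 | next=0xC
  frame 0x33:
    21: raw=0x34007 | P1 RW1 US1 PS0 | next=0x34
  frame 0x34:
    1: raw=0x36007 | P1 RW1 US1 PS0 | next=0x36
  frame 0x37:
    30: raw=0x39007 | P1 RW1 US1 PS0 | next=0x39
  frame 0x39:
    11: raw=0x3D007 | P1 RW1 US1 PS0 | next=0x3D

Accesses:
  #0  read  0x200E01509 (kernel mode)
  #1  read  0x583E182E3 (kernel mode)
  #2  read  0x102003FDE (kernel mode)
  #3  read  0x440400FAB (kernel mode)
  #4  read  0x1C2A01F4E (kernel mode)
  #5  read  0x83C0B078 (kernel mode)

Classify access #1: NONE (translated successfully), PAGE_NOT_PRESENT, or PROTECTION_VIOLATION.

Per-access translation:
#0 VA=0x200E01509 (r,kernel):
  lvl0: tbl 0x18, slot 8 ⇒ 0x1C007 (P1/RW1/US1/PS0)
  lvl1: tbl 0x1C, slot 7 ⇒ 0x1D007 (P1/RW1/US1/PS0)
  lvl2: tbl 0x1D, slot 1 ⇒ 0x1E007 (P1/RW1/US1/PS0)
  → PA=0x1E509  (3 entries read)
#1 VA=0x583E182E3 (r,kernel):
  lvl0: tbl 0x18, slot 22 ⇒ 0x21007 (P1/RW1/US1/PS0)
  lvl1: tbl 0x21, slot 31 ⇒ 0x25007 (P1/RW1/US1/PS0)
  lvl2: tbl 0x25, slot 24 ⇒ 0x26007 (P1/RW1/US1/PS0)
  → PA=0x262E3  (3 entries read)
#2 VA=0x102003FDE (r,kernel):
  lvl0: tbl 0x18, slot 4 ⇒ 0x29007 (P1/RW1/US1/PS0)
  lvl1: tbl 0x29, slot 16 ⇒ 0x2D007 (P1/RW1/US1/PS0)
  lvl2: tbl 0x2D, slot 3 ⇒ 0x31007 (P1/RW1/US1/PS0)
  → PA=0x31FDE  (3 entries read)
#3 VA=0x440400FAB (r,kernel):
  lvl0: tbl 0x18, slot 17 ⇒ 0x32007 (P1/RW1/US1/PS0)
  lvl1: tbl 0x32, slot 2 ⇒ 0xC004 (P0/RW0/US1/PS0)
  → PAGE_NOT_PRESENT  (2 entries read)
#4 VA=0x1C2A01F4E (r,kernel):
  lvl0: tbl 0x18, slot 7 ⇒ 0x33007 (P1/RW1/US1/PS0)
  lvl1: tbl 0x33, slot 21 ⇒ 0x34007 (P1/RW1/US1/PS0)
  lvl2: tbl 0x34, slot 1 ⇒ 0x36007 (P1/RW1/US1/PS0)
  → PA=0x36F4E  (3 entries read)
#5 VA=0x83C0B078 (r,kernel):
  lvl0: tbl 0x18, slot 2 ⇒ 0x37007 (P1/RW1/US1/PS0)
  lvl1: tbl 0x37, slot 30 ⇒ 0x39007 (P1/RW1/US1/PS0)
  lvl2: tbl 0x39, slot 11 ⇒ 0x3D007 (P1/RW1/US1/PS0)
  → PA=0x3D078  (3 entries read)

Access #1 fault: NONE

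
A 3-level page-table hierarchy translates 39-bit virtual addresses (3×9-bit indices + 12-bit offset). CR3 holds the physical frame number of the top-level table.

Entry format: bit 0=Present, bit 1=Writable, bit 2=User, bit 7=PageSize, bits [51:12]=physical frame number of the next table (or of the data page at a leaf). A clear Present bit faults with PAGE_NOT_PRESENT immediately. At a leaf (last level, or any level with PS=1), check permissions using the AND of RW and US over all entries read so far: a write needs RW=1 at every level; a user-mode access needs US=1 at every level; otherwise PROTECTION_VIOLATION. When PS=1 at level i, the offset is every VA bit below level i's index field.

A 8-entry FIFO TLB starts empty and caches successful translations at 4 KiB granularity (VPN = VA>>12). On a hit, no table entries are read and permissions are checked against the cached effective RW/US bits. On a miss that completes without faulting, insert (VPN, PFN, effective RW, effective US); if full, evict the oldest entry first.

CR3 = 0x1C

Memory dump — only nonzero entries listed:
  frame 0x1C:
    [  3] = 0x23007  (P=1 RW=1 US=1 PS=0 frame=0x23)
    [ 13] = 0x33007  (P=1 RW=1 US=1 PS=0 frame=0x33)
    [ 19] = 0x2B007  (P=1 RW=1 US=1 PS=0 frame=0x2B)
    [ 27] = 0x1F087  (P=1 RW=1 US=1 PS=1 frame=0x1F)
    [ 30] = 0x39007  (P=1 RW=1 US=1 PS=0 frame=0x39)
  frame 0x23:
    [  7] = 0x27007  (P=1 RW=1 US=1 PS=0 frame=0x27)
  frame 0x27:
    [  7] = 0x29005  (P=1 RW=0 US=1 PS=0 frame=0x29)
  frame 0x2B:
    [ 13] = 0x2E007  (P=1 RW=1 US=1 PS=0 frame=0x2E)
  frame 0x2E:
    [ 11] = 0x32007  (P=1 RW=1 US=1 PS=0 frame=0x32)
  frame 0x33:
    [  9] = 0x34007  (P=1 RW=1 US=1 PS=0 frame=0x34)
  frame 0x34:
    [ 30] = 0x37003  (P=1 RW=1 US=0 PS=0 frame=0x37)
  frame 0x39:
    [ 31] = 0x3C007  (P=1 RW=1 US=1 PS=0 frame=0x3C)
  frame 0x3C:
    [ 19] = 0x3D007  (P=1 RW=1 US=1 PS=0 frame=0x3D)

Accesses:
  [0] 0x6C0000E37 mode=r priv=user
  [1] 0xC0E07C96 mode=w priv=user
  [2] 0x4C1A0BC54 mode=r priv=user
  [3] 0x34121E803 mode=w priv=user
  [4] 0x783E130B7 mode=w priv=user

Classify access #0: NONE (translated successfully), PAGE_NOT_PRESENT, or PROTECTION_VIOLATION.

Per-access translation:
#0 VA=0x6C0000E37 (r,user):
  L0: frame=0x1C idx=27 entry=0x1F087 [P=1 RW=1 US=1 PS=1]
  ⇒ phys 0x1FE37 (huge @L0)  [1 reads]
#1 VA=0xC0E07C96 (w,user):
  L0: frame=0x1C idx=3 entry=0x23007 [P=1 RW=1 US=1 PS=0]
  L1: frame=0x23 idx=7 entry=0x27007 [P=1 RW=1 US=1 PS=0]
  L2: frame=0x27 idx=7 entry=0x29005 [P=1 RW=0 US=1 PS=0]
  ⇒ fault: PROTECTION_VIOLATION  — 3 lookups
#2 VA=0x4C1A0BC54 (r,user):
  L0: frame=0x1C idx=19 entry=0x2B007 [P=1 RW=1 US=1 PS=0]
  L1: frame=0x2B idx=13 entry=0x2E007 [P=1 RW=1 US=1 PS=0]
  L2: frame=0x2E idx=11 entry=0x32007 [P=1 RW=1 US=1 PS=0]
  ⇒ phys 0x32C54  [3 reads]
#3 VA=0x34121E803 (w,user):
  L0: frame=0x1C idx=13 entry=0x33007 [P=1 RW=1 US=1 PS=0]
  L1: frame=0x33 idx=9 entry=0x34007 [P=1 RW=1 US=1 PS=0]
  L2: frame=0x34 idx=30 entry=0x37003 [P=1 RW=1 US=0 PS=0]
  ⇒ fault: PROTECTION_VIOLATION  — 3 lookups
#4 VA=0x783E130B7 (w,user):
  L0: frame=0x1C idx=30 entry=0x39007 [P=1 RW=1 US=1 PS=0]
  L1: frame=0x39 idx=31 entry=0x3C007 [P=1 RW=1 US=1 PS=0]
  L2: frame=0x3C idx=19 entry=0x3D007 [P=1 RW=1 US=1 PS=0]
  ⇒ phys 0x3D0B7  [3 reads]

Access #0 fault: NONE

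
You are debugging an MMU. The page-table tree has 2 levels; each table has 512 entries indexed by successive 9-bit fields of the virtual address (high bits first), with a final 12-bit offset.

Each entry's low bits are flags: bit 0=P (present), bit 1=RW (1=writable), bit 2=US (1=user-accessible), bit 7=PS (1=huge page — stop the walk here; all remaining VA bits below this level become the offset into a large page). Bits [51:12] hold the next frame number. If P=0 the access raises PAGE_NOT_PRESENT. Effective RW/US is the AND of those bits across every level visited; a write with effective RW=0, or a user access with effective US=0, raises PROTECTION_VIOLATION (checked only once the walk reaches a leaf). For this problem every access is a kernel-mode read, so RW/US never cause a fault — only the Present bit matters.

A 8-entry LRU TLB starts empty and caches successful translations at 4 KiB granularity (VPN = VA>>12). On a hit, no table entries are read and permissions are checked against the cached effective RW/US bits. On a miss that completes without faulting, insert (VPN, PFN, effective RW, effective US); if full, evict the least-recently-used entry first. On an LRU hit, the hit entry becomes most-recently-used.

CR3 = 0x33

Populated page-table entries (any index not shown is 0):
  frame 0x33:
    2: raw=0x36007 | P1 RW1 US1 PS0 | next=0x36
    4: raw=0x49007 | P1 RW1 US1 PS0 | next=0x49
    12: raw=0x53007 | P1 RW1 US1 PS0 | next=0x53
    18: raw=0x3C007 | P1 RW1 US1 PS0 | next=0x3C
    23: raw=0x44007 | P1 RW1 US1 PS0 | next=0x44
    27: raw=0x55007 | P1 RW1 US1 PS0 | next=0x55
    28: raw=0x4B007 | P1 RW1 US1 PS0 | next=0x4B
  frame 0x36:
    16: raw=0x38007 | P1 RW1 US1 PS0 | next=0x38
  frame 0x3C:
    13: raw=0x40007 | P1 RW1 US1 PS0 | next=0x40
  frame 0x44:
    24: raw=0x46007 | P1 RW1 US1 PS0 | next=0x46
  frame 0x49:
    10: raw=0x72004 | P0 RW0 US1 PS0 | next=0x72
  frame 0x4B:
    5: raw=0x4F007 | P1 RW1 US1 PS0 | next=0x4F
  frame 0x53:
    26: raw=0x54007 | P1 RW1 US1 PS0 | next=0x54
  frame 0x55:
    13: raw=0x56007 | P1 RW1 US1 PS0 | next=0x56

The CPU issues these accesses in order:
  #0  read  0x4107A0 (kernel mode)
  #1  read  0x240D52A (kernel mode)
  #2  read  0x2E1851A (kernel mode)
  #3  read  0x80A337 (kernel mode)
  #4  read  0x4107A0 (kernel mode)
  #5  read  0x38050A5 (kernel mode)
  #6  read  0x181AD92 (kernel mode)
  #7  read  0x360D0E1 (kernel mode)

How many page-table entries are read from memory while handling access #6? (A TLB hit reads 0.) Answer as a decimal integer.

Per-access translation:
#0 VA=0x4107A0 (r,kernel):
  L0: frame=0x33 idx=2 entry=0x36007 [P=1 RW=1 US=1 PS=0]
  L1: frame=0x36 idx=16 entry=0x38007 [P=1 RW=1 US=1 PS=0]
  ⇒ phys 0x387A0  [2 reads]
#1 VA=0x240D52A (r,kernel):
  L0: frame=0x33 idx=18 entry=0x3C007 [P=1 RW=1 US=1 PS=0]
  L1: frame=0x3C idx=13 entry=0x40007 [P=1 RW=1 US=1 PS=0]
  ⇒ phys 0x4052A  [2 reads]
#2 VA=0x2E1851A (r,kernel):
  L0: frame=0x33 idx=23 entry=0x44007 [P=1 RW=1 US=1 PS=0]
  L1: frame=0x44 idx=24 entry=0x46007 [P=1 RW=1 US=1 PS=0]
  ⇒ phys 0x4651A  [2 reads]
#3 VA=0x80A337 (r,kernel):
  L0: frame=0x33 idx=4 entry=0x49007 [P=1 RW=1 US=1 PS=0]
  L1: frame=0x49 idx=10 entry=0x72004 [P=0 RW=0 US=1 PS=0]
  ✗ PAGE_NOT_PRESENT  [2 reads]
#4 VA=0x4107A0 (r,kernel):
  TLB hit vpn=0x410 → PA=0x387A0
#5 VA=0x38050A5 (r,kernel):
  L0: frame=0x33 idx=28 entry=0x4B007 [P=1 RW=1 US=1 PS=0]
  L1: frame=0x4B idx=5 entry=0x4F007 [P=1 RW=1 US=1 PS=0]
  ⇒ phys 0x4F0A5  [2 reads]
#6 VA=0x181AD92 (r,kernel):
  L0: frame=0x33 idx=12 entry=0x53007 [P=1 RW=1 US=1 PS=0]
  L1: frame=0x53 idx=26 entry=0x54007 [P=1 RW=1 US=1 PS=0]
  ⇒ phys 0x54D92  [2 reads]
#7 VA=0x360D0E1 (r,kernel):
  L0: frame=0x33 idx=27 entry=0x55007 [P=1 RW=1 US=1 PS=0]
  L1: frame=0x55 idx=13 entry=0x56007 [P=1 RW=1 US=1 PS=0]
  ⇒ phys 0x560E1  [2 reads]

Entries read for #6: 2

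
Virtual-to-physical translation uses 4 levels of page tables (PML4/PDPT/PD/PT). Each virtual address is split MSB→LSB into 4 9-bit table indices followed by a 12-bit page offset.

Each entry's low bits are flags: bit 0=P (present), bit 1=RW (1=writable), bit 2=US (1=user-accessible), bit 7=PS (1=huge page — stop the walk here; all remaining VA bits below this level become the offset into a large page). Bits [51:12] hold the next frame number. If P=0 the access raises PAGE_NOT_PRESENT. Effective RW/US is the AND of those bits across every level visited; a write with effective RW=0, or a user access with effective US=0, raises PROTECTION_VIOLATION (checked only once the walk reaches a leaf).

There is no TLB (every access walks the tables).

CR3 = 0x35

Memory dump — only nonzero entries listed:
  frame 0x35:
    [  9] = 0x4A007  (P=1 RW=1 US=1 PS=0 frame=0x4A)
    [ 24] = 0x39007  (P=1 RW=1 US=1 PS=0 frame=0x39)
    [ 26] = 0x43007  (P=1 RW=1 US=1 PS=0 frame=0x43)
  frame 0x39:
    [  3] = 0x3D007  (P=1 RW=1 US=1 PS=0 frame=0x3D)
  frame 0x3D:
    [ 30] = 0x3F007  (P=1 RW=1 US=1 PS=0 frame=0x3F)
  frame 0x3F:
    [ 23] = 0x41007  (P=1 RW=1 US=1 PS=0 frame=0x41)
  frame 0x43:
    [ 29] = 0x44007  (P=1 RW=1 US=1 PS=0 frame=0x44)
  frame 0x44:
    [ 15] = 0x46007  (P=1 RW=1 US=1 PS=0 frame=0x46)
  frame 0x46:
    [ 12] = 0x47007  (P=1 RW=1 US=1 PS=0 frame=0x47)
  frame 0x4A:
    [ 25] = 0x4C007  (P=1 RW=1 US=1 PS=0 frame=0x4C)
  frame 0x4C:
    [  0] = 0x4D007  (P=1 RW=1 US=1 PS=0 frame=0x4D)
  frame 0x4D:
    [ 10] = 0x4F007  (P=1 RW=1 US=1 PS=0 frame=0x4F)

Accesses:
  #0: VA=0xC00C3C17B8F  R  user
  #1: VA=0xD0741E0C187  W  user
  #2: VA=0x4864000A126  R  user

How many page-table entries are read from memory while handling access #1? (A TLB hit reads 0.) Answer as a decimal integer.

Walk each access:
#0 VA=0xC00C3C17B8F (r,user):
  lvl0: tbl 0x35, slot 24 ⇒ 0x39007 (P1/RW1/US1/PS0)
  lvl1: tbl 0x39, slot 3 ⇒ 0x3D007 (P1/RW1/US1/PS0)
  lvl2: tbl 0x3D, slot 30 ⇒ 0x3F007 (P1/RW1/US1/PS0)
  lvl3: tbl 0x3F, slot 23 ⇒ 0x41007 (P1/RW1/US1/PS0)
  → PA=0x41B8F  (4 entries read)
#1 VA=0xD0741E0C187 (w,user):
  lvl0: tbl 0x35, slot 26 ⇒ 0x43007 (P1/RW1/US1/PS0)
  lvl1: tbl 0x43, slot 29 ⇒ 0x44007 (P1/RW1/US1/PS0)
  lvl2: tbl 0x44, slot 15 ⇒ 0x46007 (P1/RW1/US1/PS0)
  lvl3: tbl 0x46, slot 12 ⇒ 0x47007 (P1/RW1/US1/PS0)
  → PA=0x47187  (4 entries read)
#2 VA=0x4864000A126 (r,user):
  lvl0: tbl 0x35, slot 9 ⇒ 0x4A007 (P1/RW1/US1/PS0)
  lvl1: tbl 0x4A, slot 25 ⇒ 0x4C007 (P1/RW1/US1/PS0)
  lvl2: tbl 0x4C, slot 0 ⇒ 0x4D007 (P1/RW1/US1/PS0)
  lvl3: tbl 0x4D, slot 10 ⇒ 0x4F007 (P1/RW1/US1/PS0)
  → PA=0x4F126  (4 entries read)

Entries read for #1: 4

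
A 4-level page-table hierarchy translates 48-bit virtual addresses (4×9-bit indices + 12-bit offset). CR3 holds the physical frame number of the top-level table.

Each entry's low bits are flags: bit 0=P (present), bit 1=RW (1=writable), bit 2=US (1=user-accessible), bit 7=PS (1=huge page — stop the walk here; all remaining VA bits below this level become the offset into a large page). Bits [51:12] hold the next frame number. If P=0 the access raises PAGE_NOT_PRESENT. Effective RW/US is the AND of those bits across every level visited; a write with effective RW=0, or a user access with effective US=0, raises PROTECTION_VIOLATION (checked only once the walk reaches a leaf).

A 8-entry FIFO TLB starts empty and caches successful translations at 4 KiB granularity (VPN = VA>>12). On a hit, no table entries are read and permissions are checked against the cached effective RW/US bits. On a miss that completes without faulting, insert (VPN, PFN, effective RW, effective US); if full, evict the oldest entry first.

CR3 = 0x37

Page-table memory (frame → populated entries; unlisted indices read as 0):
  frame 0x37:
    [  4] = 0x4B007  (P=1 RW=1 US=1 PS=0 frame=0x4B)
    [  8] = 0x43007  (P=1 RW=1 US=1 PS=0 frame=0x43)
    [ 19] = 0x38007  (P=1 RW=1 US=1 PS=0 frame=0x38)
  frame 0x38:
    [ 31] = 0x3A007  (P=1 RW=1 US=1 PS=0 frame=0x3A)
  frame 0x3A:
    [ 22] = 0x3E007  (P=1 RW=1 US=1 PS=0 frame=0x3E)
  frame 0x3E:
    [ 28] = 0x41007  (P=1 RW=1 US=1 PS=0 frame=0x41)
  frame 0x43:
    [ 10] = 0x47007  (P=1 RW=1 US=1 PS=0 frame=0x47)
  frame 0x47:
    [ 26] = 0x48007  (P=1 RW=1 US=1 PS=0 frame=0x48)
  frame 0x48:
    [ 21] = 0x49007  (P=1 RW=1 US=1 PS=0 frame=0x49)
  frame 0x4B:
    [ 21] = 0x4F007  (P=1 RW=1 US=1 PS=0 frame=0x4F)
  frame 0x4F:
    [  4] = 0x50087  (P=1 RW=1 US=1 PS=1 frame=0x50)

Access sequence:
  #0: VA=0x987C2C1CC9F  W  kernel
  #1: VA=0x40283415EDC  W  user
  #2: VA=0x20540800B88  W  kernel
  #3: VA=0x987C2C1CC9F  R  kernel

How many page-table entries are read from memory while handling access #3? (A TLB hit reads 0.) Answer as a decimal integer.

Per-access translation:
#0 VA=0x987C2C1CC9F (w,kernel):
  L0: frame=0x37 idx=19 entry=0x38007 [P=1 RW=1 US=1 PS=0]
  L1: frame=0x38 idx=31 entry=0x3A007 [P=1 RW=1 US=1 PS=0]
  L2: frame=0x3A idx=22 entry=0x3E007 [P=1 RW=1 US=1 PS=0]
  L3: frame=0x3E idx=28 entry=0x41007 [P=1 RW=1 US=1 PS=0]
  → PA=0x41C9F  (4 entries read)
#1 VA=0x40283415EDC (w,user):
  L0: frame=0x37 idx=8 entry=0x43007 [P=1 RW=1 US=1 PS=0]
  L1: frame=0x43 idx=10 entry=0x47007 [P=1 RW=1 US=1 PS=0]
  L2: frame=0x47 idx=26 entry=0x48007 [P=1 RW=1 US=1 PS=0]
  L3: frame=0x48 idx=21 entry=0x49007 [P=1 RW=1 US=1 PS=0]
  → PA=0x49EDC  (4 entries read)
#2 VA=0x20540800B88 (w,kernel):
  L0: frame=0x37 idx=4 entry=0x4B007 [P=1 RW=1 US=1 PS=0]
  L1: frame=0x4B idx=21 entry=0x4F007 [P=1 RW=1 US=1 PS=0]
  L2: frame=0x4F idx=4 entry=0x50087 [P=1 RW=1 US=1 PS=1]
  → PA=0x50B88 (huge @L2)  (3 entries read)
#3 VA=0x987C2C1CC9F (r,kernel):
  TLB hit vpn=0x987C2C1C → PA=0x41C9F

Entries read for #3: 0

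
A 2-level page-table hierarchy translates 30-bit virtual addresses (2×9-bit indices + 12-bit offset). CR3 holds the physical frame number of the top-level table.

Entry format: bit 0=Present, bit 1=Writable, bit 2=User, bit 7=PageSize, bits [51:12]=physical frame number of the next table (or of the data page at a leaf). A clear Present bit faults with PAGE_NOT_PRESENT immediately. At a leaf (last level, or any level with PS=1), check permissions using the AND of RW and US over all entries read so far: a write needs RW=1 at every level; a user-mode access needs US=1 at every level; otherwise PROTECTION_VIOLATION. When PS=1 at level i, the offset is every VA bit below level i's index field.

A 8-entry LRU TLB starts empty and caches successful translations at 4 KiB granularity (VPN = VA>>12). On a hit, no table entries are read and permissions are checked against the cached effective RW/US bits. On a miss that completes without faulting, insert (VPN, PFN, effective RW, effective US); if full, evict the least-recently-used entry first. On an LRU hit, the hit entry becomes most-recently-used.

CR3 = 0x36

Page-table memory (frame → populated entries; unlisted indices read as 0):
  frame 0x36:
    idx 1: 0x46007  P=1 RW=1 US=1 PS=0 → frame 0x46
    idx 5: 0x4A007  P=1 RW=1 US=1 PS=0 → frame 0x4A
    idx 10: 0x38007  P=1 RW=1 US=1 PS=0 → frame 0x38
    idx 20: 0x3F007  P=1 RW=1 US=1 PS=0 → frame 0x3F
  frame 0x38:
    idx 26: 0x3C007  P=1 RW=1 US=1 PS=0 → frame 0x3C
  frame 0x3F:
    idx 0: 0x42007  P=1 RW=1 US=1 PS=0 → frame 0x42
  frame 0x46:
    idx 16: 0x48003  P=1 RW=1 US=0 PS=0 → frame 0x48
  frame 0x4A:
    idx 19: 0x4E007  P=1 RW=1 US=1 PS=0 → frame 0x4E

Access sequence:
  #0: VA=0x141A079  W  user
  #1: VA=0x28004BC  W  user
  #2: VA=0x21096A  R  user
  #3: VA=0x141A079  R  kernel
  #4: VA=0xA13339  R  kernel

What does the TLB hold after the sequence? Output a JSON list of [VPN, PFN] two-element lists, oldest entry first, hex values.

Per-access translation:
#0 VA=0x141A079 (w,user):
  [0] read 0x36 idx=10: raw=0x38007 flags P=1 W=1 U=1 S=0
  [1] read 0x38 idx=26: raw=0x3C007 flags P=1 W=1 U=1 S=0
  ⇒ phys 0x3C079  [2 reads]
#1 VA=0x28004BC (w,user):
  [0] read 0x36 idx=20: raw=0x3F007 flags P=1 W=1 U=1 S=0
  [1] read 0x3F idx=0: raw=0x42007 flags P=1 W=1 U=1 S=0
  ⇒ phys 0x424BC  [2 reads]
#2 VA=0x21096A (r,user):
  [0] read 0x36 idx=1: raw=0x46007 flags P=1 W=1 U=1 S=0
  [1] read 0x46 idx=16: raw=0x48003 flags P=1 W=1 U=0 S=0
  ✗ PROTECTION_VIOLATION  [2 reads]
#3 VA=0x141A079 (r,kernel):
  TLB hit vpn=0x141A → PA=0x3C079
#4 VA=0xA13339 (r,kernel):
  [0] read 0x36 idx=5: raw=0x4A007 flags P=1 W=1 U=1 S=0
  [1] read 0x4A idx=19: raw=0x4E007 flags P=1 W=1 U=1 S=0
  ⇒ phys 0x4E339  [2 reads]

TLB: [["0x2800", "0x42"], ["0x141A", "0x3C"], ["0xA13", "0x4E"]]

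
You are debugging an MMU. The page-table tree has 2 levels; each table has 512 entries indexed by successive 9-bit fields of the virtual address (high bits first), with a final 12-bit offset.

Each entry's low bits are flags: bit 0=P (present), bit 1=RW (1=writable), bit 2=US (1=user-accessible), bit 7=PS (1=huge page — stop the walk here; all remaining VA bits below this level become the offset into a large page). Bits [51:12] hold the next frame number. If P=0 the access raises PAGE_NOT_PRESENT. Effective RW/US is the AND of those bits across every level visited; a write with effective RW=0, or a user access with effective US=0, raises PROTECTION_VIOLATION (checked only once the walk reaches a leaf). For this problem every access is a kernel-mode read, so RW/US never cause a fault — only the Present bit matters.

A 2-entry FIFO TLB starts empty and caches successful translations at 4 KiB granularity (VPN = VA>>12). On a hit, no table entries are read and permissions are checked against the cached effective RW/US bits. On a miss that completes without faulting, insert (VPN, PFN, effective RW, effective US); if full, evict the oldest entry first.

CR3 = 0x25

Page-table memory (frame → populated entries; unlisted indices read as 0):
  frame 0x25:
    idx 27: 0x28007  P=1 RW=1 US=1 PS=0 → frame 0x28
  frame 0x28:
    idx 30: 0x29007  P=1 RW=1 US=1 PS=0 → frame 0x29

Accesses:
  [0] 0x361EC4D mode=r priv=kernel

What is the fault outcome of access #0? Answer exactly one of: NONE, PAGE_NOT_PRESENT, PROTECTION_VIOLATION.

Trace:
#0 VA=0x361EC4D (r,kernel):
  L0: frame=0x25 idx=27 entry=0x28007 [P=1 RW=1 US=1 PS=0]
  L1: frame=0x28 idx=30 entry=0x29007 [P=1 RW=1 US=1 PS=0]
  ⇒ phys 0x29C4D  [2 reads]

Access #0 fault: NONE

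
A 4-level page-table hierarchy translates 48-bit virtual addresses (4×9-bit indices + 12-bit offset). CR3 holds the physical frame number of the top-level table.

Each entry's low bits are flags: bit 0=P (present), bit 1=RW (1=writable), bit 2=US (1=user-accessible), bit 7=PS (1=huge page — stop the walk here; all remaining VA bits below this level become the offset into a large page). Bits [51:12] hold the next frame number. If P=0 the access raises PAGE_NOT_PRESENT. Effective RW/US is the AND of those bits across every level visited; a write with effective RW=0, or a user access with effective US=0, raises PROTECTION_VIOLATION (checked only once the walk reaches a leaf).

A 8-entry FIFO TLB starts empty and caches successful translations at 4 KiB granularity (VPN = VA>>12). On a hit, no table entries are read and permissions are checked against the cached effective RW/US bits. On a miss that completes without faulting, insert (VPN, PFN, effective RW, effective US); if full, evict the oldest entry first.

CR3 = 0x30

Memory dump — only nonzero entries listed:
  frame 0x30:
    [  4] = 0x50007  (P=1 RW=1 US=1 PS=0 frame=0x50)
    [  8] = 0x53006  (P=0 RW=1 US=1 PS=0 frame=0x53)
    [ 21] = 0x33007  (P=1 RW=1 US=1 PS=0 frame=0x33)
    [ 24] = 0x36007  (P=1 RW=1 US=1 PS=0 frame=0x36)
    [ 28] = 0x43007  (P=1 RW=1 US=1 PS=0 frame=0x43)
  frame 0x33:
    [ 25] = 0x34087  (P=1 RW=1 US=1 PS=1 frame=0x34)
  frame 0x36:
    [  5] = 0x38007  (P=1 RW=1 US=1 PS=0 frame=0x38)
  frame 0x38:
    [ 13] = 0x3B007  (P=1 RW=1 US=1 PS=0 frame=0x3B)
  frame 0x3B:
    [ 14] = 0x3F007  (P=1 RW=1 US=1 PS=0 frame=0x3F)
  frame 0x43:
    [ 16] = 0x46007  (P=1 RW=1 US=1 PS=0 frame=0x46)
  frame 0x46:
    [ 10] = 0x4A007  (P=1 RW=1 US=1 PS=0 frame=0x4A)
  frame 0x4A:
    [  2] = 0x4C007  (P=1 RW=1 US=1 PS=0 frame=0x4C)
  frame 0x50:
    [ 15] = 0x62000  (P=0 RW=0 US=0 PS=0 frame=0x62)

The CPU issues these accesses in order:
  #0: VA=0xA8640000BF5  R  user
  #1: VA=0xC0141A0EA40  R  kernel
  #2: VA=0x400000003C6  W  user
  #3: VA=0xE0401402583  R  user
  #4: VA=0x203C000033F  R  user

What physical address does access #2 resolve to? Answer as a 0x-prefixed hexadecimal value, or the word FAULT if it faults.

Walk each access:
#0 VA=0xA8640000BF5 (r,user):
  L0 @0x30[21] → 0x33007  P=1,RW=1,US=1,PS=0
  L1 @0x33[25] → 0x34087  P=1,RW=1,US=1,PS=1
  ⇒ phys 0x34BF5 (huge @L1)  [2 reads]
#1 VA=0xC0141A0EA40 (r,kernel):
  L0 @0x30[24] → 0x36007  P=1,RW=1,US=1,PS=0
  L1 @0x36[5] → 0x38007  P=1,RW=1,US=1,PS=0
  L2 @0x38[13] → 0x3B007  P=1,RW=1,US=1,PS=0
  L3 @0x3B[14] → 0x3F007  P=1,RW=1,US=1,PS=0
  ⇒ phys 0x3FA40  [4 reads]
#2 VA=0x400000003C6 (w,user):
  L0 @0x30[8] → 0x53006  P=0,RW=1,US=1,PS=0
  → PAGE_NOT_PRESENT  (1 entries read)
#3 VA=0xE0401402583 (r,user):
  L0 @0x30[28] → 0x43007  P=1,RW=1,US=1,PS=0
  L1 @0x43[16] → 0x46007  P=1,RW=1,US=1,PS=0
  L2 @0x46[10] → 0x4A007  P=1,RW=1,US=1,PS=0
  L3 @0x4A[2] → 0x4C007  P=1,RW=1,US=1,PS=0
  ⇒ phys 0x4C583  [4 reads]
#4 VA=0x203C000033F (r,user):
  L0 @0x30[4] → 0x50007  P=1,RW=1,US=1,PS=0
  L1 @0x50[15] → 0x62000  P=0,RW=0,US=0,PS=0
  → PAGE_NOT_PRESENT  (2 entries read)

Access #2 PA: FAULT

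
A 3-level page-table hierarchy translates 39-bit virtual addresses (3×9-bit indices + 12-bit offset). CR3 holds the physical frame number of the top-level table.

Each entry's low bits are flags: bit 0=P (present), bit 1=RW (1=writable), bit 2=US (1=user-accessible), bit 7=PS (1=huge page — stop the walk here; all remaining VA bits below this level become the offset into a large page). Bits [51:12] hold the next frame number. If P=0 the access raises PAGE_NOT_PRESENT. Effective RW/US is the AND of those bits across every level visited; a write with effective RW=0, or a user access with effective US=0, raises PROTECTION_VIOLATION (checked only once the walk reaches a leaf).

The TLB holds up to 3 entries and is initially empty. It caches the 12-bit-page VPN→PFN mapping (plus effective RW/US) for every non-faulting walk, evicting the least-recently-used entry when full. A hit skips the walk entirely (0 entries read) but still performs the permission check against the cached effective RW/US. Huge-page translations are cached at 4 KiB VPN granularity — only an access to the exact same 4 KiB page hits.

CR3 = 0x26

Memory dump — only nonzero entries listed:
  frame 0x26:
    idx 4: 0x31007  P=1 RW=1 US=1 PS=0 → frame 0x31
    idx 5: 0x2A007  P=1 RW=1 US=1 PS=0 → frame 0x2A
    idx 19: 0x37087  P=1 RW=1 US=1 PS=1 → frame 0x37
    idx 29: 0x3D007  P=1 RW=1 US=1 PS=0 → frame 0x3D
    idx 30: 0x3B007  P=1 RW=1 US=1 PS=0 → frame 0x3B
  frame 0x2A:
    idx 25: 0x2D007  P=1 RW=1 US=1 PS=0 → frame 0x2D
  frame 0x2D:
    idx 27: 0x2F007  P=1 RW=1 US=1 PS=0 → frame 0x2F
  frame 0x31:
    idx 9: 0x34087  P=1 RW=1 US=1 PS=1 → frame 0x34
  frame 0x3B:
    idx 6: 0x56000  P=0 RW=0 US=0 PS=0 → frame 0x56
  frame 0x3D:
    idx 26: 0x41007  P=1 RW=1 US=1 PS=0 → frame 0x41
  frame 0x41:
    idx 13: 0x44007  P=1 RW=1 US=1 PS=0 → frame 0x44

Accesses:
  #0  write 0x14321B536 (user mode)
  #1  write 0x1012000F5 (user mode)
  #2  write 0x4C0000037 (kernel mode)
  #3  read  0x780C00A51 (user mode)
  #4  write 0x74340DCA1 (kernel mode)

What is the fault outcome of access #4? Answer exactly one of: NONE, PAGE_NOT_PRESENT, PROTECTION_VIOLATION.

Walk each access:
#0 VA=0x14321B536 (w,user):
  [0] read 0x26 idx=5: raw=0x2A007 flags P=1 W=1 U=1 S=0
  [1] read 0x2A idx=25: raw=0x2D007 flags P=1 W=1 U=1 S=0
  [2] read 0x2D idx=27: raw=0x2F007 flags P=1 W=1 U=1 S=0
  ⇒ phys 0x2F536  [3 reads]
#1 VA=0x1012000F5 (w,user):
  [0] read 0x26 idx=4: raw=0x31007 flags P=1 W=1 U=1 S=0
  [1] read 0x31 idx=9: raw=0x34087 flags P=1 W=1 U=1 S=1
  ⇒ phys 0x340F5 (huge @L1)  [2 reads]
#2 VA=0x4C0000037 (w,kernel):
  [0] read 0x26 idx=19: raw=0x37087 flags P=1 W=1 U=1 S=1
  ⇒ phys 0x37037 (huge @L0)  [1 reads]
#3 VA=0x780C00A51 (r,user):
  [0] read 0x26 idx=30: raw=0x3B007 flags P=1 W=1 U=1 S=0
  [1] read 0x3B idx=6: raw=0x56000 flags P=0 W=0 U=0 S=0
  ✗ PAGE_NOT_PRESENT  [2 reads]
#4 VA=0x74340DCA1 (w,kernel):
  [0] read 0x26 idx=29: raw=0x3D007 flags P=1 W=1 U=1 S=0
  [1] read 0x3D idx=26: raw=0x41007 flags P=1 W=1 U=1 S=0
  [2] read 0x41 idx=13: raw=0x44007 flags P=1 W=1 U=1 S=0
  ⇒ phys 0x44CA1  [3 reads]

Access #4 fault: NONE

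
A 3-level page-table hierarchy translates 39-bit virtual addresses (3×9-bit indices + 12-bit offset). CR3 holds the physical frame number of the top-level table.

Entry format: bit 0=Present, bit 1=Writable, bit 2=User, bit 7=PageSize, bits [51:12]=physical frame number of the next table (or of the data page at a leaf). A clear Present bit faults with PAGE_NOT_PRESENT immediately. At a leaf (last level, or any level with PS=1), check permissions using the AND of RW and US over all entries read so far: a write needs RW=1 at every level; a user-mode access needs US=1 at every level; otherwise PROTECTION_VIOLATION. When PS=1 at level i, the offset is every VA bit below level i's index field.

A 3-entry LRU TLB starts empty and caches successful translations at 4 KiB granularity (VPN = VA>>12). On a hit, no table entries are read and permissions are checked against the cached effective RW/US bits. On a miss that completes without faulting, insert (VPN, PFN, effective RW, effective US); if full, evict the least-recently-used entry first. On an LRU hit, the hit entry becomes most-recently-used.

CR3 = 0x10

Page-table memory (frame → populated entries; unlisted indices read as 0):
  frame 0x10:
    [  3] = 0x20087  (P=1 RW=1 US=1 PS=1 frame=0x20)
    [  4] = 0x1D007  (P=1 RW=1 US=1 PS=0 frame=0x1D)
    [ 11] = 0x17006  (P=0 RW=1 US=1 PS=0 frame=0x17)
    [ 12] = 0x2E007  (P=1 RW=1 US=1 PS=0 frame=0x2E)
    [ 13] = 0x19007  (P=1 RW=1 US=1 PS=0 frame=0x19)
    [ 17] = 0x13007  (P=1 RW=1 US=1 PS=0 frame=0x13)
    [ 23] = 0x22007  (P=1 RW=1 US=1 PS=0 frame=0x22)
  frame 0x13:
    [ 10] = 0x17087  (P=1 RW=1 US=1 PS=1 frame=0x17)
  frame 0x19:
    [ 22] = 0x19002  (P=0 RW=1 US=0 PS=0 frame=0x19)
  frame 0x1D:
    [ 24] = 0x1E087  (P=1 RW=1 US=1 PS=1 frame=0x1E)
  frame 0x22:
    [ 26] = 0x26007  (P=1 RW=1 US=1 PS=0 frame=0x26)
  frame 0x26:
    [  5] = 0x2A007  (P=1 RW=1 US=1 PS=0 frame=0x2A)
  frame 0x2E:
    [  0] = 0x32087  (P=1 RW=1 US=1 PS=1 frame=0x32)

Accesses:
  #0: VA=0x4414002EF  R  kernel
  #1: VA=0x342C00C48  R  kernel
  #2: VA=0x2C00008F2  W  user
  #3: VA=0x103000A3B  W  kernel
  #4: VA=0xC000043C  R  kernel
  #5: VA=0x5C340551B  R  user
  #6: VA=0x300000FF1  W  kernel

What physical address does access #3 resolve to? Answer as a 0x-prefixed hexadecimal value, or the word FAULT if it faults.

Walk each access:
#0 VA=0x4414002EF (r,kernel):
  L0 @0x10[17] → 0x13007  P=1,RW=1,US=1,PS=0
  L1 @0x13[10] → 0x17087  P=1,RW=1,US=1,PS=1
  → PA=0x172EF (huge @L1)  (2 entries read)
#1 VA=0x342C00C48 (r,kernel):
  L0 @0x10[13] → 0x19007  P=1,RW=1,US=1,PS=0
  L1 @0x19[22] → 0x19002  P=0,RW=1,US=0,PS=0
  ⇒ fault: PAGE_NOT_PRESENT  — 2 lookups
#2 VA=0x2C00008F2 (w,user):
  L0 @0x10[11] → 0x17006  P=0,RW=1,US=1,PS=0
  ⇒ fault: PAGE_NOT_PRESENT  — 1 lookups
#3 VA=0x103000A3B (w,kernel):
  L0 @0x10[4] → 0x1D007  P=1,RW=1,US=1,PS=0
  L1 @0x1D[24] → 0x1E087  P=1,RW=1,US=1,PS=1
  → PA=0x1EA3B (huge @L1)  (2 entries read)
#4 VA=0xC000043C (r,kernel):
  L0 @0x10[3] → 0x20087  P=1,RW=1,US=1,PS=1
  → PA=0x2043C (huge @L0)  (1 entries read)
#5 VA=0x5C340551B (r,user):
  L0 @0x10[23] → 0x22007  P=1,RW=1,US=1,PS=0
  L1 @0x22[26] → 0x26007  P=1,RW=1,US=1,PS=0
  L2 @0x26[5] → 0x2A007  P=1,RW=1,US=1,PS=0
  → PA=0x2A51B  (3 entries read)
#6 VA=0x300000FF1 (w,kernel):
  L0 @0x10[12] → 0x2E007  P=1,RW=1,US=1,PS=0
  L1 @0x2E[0] → 0x32087  P=1,RW=1,US=1,PS=1
  → PA=0x32FF1 (huge @L1)  (2 entries read)

Access #3 PA: 0x1EA3B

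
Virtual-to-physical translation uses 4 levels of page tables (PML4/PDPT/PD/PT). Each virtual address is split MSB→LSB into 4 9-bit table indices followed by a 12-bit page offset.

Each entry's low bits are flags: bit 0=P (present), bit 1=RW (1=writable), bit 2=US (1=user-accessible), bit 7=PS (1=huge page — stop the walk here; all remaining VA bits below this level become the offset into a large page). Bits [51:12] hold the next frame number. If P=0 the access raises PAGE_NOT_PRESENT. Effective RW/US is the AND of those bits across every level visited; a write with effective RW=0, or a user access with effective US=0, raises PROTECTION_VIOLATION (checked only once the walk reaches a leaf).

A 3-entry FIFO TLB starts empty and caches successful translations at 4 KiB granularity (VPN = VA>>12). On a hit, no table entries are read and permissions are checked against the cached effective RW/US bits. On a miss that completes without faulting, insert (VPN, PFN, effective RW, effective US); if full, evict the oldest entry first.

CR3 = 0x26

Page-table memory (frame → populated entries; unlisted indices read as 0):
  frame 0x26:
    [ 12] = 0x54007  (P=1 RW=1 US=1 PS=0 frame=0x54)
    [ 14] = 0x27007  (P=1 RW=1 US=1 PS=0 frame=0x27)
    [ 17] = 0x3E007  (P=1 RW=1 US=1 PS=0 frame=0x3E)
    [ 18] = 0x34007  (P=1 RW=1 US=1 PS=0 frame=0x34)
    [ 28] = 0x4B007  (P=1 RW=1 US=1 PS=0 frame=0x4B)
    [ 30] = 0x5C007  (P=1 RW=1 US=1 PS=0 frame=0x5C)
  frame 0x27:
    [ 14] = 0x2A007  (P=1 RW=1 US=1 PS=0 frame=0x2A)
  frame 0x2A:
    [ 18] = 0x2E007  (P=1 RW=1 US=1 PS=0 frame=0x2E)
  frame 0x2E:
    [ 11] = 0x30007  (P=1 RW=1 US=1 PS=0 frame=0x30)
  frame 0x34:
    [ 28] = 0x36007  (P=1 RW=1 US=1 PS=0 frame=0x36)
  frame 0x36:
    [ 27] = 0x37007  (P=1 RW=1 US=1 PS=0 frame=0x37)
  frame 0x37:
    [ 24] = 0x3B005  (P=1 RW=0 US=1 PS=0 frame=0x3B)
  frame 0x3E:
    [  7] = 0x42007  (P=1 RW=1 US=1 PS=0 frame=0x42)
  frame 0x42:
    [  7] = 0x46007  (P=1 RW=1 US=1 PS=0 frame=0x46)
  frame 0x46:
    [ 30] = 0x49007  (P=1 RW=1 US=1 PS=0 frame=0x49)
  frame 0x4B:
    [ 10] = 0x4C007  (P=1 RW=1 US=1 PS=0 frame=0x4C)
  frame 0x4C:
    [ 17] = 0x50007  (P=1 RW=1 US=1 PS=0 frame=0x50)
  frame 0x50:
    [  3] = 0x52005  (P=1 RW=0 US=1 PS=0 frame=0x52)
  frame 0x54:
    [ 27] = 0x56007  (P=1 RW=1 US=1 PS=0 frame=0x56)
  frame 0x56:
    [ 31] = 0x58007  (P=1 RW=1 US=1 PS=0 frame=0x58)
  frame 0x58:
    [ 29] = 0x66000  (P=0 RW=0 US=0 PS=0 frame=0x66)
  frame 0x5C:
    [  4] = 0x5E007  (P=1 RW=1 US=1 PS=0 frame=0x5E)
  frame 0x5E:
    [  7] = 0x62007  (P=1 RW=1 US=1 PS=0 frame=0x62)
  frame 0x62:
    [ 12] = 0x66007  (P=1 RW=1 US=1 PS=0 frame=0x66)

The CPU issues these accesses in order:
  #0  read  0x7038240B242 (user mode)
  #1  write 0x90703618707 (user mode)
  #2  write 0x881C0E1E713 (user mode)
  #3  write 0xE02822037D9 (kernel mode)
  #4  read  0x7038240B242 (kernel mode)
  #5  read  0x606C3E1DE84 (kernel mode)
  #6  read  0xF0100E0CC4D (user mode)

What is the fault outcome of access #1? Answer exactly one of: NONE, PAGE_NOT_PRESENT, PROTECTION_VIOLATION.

Trace:
#0 VA=0x7038240B242 (r,user):
  [0] read 0x26 idx=14: raw=0x27007 flags P=1 W=1 U=1 S=0
  [1] read 0x27 idx=14: raw=0x2A007 flags P=1 W=1 U=1 S=0
  [2] read 0x2A idx=18: raw=0x2E007 flags P=1 W=1 U=1 S=0
  [3] read 0x2E idx=11: raw=0x30007 flags P=1 W=1 U=1 S=0
  ⇒ phys 0x30242  [4 reads]
#1 VA=0x90703618707 (w,user):
  [0] read 0x26 idx=18: raw=0x34007 flags P=1 W=1 U=1 S=0
  [1] read 0x34 idx=28: raw=0x36007 flags P=1 W=1 U=1 S=0
  [2] read 0x36 idx=27: raw=0x37007 flags P=1 W=1 U=1 S=0
  [3] read 0x37 idx=24: raw=0x3B005 flags P=1 W=0 U=1 S=0
  ✗ PROTECTION_VIOLATION  [4 reads]
#2 VA=0x881C0E1E713 (w,user):
  [0] read 0x26 idx=17: raw=0x3E007 flags P=1 W=1 U=1 S=0
  [1] read 0x3E idx=7: raw=0x42007 flags P=1 W=1 U=1 S=0
  [2] read 0x42 idx=7: raw=0x46007 flags P=1 W=1 U=1 S=0
  [3] read 0x46 idx=30: raw=0x49007 flags P=1 W=1 U=1 S=0
  ⇒ phys 0x49713  [4 reads]
#3 VA=0xE02822037D9 (w,kernel):
  [0] read 0x26 idx=28: raw=0x4B007 flags P=1 W=1 U=1 S=0
  [1] read 0x4B idx=10: raw=0x4C007 flags P=1 W=1 U=1 S=0
  [2] read 0x4C idx=17: raw=0x50007 flags P=1 W=1 U=1 S=0
  [3] read 0x50 idx=3: raw=0x52005 flags P=1 W=0 U=1 S=0
  ✗ PROTECTION_VIOLATION  [4 reads]
#4 VA=0x7038240B242 (r,kernel):
  TLB hit vpn=0x7038240B → PA=0x30242
#5 VA=0x606C3E1DE84 (r,kernel):
  [0] read 0x26 idx=12: raw=0x54007 flags P=1 W=1 U=1 S=0
  [1] read 0x54 idx=27: raw=0x56007 flags P=1 W=1 U=1 S=0
  [2] read 0x56 idx=31: raw=0x58007 flags P=1 W=1 U=1 S=0
  [3] read 0x58 idx=29: raw=0x66000 flags P=0 W=0 U=0 S=0
  ✗ PAGE_NOT_PRESENT  [4 reads]
#6 VA=0xF0100E0CC4D (r,user):
  [0] read 0x26 idx=30: raw=0x5C007 flags P=1 W=1 U=1 S=0
  [1] read 0x5C idx=4: raw=0x5E007 flags P=1 W=1 U=1 S=0
  [2] read 0x5E idx=7: raw=0x62007 flags P=1 W=1 U=1 S=0
  [3] read 0x62 idx=12: raw=0x66007 flags P=1 W=1 U=1 S=0
  ⇒ phys 0x66C4D  [4 reads]

Access #1 fault: PROTECTION_VIOLATION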